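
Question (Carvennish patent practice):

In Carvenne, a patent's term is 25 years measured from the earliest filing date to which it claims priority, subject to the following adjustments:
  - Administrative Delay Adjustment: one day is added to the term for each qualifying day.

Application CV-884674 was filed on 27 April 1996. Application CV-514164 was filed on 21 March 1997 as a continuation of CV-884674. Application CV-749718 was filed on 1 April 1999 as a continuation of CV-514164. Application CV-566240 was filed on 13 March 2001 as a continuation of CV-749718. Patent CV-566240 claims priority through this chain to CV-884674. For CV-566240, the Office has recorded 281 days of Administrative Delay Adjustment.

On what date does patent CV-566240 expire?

Earliest priority filing: 27 April 1996.
Base term: 27 April 1996 + 25 years → 27 April 2021.
Administrative Delay Adjustment: +281 days → 2 February 2022.

2022-02-02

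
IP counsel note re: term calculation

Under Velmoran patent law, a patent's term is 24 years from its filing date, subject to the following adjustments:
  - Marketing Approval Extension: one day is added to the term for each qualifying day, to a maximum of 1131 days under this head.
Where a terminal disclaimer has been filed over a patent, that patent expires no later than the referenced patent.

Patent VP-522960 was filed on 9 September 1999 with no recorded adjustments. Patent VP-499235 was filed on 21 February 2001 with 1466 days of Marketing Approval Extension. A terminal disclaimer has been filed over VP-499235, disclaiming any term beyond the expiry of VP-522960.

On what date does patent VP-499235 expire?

Natural term of VP-499235:
  Base: filing + 24 years → 21 February 2025.
  Marketing Approval Extension: 1466 days claimed exceeds the 1131-day cap, so +1131 days → 28 March 2028.
Expiry of referenced patent VP-522960:
  Base: filing + 24 years → 9 September 2023.
Terminal disclaimer: VP-499235 expires on the earlier of 28 March 2028 and 9 September 2023.

2023-09-09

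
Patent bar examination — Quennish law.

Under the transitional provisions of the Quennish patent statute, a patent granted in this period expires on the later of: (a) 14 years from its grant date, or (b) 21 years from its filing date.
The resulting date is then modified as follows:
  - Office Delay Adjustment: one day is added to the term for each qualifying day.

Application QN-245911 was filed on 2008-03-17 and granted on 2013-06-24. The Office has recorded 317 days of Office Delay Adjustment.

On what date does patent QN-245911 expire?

(a) grant + 14 years → 24 June 2027.
(b) filing + 21 years → 17 March 2029.
Later of the two: 17 March 2029.
Office Delay Adjustment: +317 days → 28 January 2030.

January 28, 2030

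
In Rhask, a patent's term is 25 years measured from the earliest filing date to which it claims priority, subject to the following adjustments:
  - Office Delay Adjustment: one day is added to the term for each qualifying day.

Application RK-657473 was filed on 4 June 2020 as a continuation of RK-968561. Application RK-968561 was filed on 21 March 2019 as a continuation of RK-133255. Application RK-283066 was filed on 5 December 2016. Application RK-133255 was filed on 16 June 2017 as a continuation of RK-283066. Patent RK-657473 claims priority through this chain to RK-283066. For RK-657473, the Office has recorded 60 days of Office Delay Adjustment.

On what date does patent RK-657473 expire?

Earliest priority filing: 5 December 2016.
Base term: 5 December 2016 + 25 years → 5 December 2041.
Office Delay Adjustment: +60 days → 3 February 2042.

2042-02-03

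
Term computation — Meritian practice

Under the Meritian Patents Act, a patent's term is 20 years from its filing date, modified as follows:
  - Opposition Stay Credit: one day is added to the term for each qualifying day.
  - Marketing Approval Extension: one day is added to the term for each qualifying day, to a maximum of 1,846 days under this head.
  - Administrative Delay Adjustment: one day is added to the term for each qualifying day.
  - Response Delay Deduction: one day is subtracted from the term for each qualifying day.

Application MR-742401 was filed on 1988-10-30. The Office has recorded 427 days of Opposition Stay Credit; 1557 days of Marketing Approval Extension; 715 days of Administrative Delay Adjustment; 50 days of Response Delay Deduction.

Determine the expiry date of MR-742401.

Base term: filing date + 20 years → 30 October 2008.
Opposition Stay Credit: +427 days → 31 December 2009.
Marketing Approval Extension: 1557 days (within the 1846-day cap) → +1557 days → 6 April 2014.
Administrative Delay Adjustment: +715 days → 21 March 2016.
Response Delay Deduction: −50 days → 31 January 2016.

2016-01-31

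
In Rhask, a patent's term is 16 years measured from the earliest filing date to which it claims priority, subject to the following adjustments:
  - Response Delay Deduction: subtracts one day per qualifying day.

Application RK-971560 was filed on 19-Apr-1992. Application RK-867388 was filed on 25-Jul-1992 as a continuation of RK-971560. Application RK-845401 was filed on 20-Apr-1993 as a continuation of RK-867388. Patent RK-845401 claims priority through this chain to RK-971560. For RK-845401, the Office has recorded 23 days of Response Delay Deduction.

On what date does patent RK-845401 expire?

March 27, 2008

Earliest priority filing: 19 April 1992.
Base term: 19 April 1992 + 16 years → 19 April 2008.
Response Delay Deduction: −23 days → 27 March 2008.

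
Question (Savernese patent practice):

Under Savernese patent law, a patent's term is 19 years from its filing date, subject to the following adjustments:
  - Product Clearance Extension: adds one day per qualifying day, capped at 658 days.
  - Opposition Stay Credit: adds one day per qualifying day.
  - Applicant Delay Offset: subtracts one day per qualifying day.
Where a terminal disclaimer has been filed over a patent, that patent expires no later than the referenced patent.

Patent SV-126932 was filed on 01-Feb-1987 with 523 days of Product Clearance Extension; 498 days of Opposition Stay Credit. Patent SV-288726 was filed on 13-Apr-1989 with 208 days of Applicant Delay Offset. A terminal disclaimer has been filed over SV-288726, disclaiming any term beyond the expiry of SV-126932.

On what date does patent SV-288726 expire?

2007-09-18

Natural term of SV-288726:
  Base: filing + 19 years → 13 April 2008.
  Applicant Delay Offset: −208 days → 18 September 2007.
Expiry of referenced patent SV-126932:
  Base: filing + 19 years → 1 February 2006.
  Product Clearance Extension: 523 days (within the 658-day cap) → +523 days → 9 July 2007.
  Opposition Stay Credit: +498 days → 18 November 2008.
Terminal disclaimer: SV-288726 expires on the earlier of 18 September 2007 and 18 November 2008.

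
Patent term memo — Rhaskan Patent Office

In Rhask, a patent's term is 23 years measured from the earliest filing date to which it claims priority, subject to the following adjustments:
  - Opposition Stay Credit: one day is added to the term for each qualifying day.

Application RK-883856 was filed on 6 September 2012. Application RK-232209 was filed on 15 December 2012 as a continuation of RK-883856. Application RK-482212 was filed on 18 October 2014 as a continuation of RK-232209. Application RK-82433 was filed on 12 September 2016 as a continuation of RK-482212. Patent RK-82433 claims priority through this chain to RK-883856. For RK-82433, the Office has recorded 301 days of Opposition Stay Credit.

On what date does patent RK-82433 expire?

Earliest priority filing: 6 September 2012.
Base term: 6 September 2012 + 23 years → 6 September 2035.
Opposition Stay Credit: +301 days → 3 July 2036.

2036-07-03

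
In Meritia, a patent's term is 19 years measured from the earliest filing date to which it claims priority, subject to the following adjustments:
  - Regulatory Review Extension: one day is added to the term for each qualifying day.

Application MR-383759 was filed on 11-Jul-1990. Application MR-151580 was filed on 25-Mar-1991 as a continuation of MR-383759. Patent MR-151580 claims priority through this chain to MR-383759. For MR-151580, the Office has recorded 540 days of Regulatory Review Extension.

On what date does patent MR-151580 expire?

Earliest priority filing: 11 July 1990.
Base term: 11 July 1990 + 19 years → 11 July 2009.
Regulatory Review Extension: +540 days → 2 January 2011.

2011-01-02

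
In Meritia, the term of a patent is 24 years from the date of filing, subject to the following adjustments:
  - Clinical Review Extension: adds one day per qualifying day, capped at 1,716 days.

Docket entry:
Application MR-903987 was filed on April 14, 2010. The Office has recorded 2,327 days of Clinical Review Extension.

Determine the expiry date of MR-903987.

2038-12-25

Base term: filing date + 24 years → 14 April 2034.
Clinical Review Extension: 2327 days claimed exceeds the 1716-day cap, so +1716 days → 25 December 2038.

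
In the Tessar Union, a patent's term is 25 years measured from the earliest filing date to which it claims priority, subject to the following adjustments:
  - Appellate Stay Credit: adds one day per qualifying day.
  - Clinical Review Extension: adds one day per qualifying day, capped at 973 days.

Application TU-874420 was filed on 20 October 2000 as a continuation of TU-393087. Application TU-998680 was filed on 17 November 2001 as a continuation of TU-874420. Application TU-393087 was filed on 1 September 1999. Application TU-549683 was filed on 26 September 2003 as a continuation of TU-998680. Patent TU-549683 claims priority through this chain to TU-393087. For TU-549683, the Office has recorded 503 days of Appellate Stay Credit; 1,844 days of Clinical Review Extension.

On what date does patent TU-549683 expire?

2028-09-16

Earliest priority filing: 1 September 1999.
Base term: 1 September 1999 + 25 years → 1 September 2024.
Appellate Stay Credit: +503 days → 17 January 2026.
Clinical Review Extension: 1844 days claimed exceeds the 973-day cap, so +973 days → 16 September 2028.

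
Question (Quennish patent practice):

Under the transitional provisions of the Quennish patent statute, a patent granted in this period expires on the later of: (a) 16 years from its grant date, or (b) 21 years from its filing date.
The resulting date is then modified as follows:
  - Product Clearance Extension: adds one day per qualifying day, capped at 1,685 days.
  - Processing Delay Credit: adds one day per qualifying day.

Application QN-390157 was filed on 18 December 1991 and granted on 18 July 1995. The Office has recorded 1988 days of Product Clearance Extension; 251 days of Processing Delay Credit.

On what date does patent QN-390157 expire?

April 7, 2018

(a) grant + 16 years → 18 July 2011.
(b) filing + 21 years → 18 December 2012.
Later of the two: 18 December 2012.
Product Clearance Extension: 1988 days claimed exceeds the 1685-day cap, so +1685 days → 30 July 2017.
Processing Delay Credit: +251 days → 7 April 2018.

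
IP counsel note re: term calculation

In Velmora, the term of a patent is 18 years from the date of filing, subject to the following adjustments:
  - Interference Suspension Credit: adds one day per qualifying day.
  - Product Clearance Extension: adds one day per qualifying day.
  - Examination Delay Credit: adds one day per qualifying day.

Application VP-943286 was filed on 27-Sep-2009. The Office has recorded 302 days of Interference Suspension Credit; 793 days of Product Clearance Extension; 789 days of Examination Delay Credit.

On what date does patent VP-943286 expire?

Base term: filing date + 18 years → 27 September 2027.
Interference Suspension Credit: +302 days → 25 July 2028.
Product Clearance Extension: +793 days → 26 September 2030.
Examination Delay Credit: +789 days → 23 November 2032.

November 23, 2032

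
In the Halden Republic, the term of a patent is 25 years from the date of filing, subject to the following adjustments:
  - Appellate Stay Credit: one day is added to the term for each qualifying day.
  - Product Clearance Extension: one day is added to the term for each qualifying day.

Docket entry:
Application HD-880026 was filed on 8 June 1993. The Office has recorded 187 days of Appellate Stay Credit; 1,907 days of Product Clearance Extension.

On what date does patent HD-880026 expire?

2024-03-02

Base term: filing date + 25 years → 8 June 2018.
Appellate Stay Credit: +187 days → 12 December 2018.
Product Clearance Extension: +1907 days → 2 March 2024.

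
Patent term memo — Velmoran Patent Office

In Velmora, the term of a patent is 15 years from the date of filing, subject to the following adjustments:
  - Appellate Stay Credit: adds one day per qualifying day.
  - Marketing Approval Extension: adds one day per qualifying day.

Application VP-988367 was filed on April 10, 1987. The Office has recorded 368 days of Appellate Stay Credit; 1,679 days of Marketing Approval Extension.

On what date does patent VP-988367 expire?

Base term: filing date + 15 years → 10 April 2002.
Appellate Stay Credit: +368 days → 13 April 2003.
Marketing Approval Extension: +1679 days → 17 November 2007.

November 17, 2007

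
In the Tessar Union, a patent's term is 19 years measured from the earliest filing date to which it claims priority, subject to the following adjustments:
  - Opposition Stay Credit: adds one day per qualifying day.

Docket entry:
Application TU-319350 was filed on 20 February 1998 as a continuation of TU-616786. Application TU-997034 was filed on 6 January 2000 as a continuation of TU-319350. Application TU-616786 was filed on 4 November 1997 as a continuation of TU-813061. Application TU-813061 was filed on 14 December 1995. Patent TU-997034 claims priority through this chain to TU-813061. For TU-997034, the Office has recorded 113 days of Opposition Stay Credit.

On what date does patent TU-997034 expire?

Earliest priority filing: 14 December 1995.
Base term: 14 December 1995 + 19 years → 14 December 2014.
Opposition Stay Credit: +113 days → 6 April 2015.

2015-04-06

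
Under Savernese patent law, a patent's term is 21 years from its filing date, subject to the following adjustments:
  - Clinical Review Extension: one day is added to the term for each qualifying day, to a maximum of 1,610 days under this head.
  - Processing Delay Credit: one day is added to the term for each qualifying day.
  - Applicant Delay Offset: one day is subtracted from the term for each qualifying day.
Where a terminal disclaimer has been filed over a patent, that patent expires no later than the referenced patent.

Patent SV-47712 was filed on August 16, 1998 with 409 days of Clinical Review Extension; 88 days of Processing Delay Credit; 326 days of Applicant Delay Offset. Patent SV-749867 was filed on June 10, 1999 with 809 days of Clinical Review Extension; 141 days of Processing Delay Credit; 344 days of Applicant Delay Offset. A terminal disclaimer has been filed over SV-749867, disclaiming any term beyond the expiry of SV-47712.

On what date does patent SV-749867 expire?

2020-02-03

Natural term of SV-749867:
  Base: filing + 21 years → 10 June 2020.
  Clinical Review Extension: 809 days (within the 1610-day cap) → +809 days → 28 August 2022.
  Processing Delay Credit: +141 days → 16 January 2023.
  Applicant Delay Offset: −344 days → 6 February 2022.
Expiry of referenced patent SV-47712:
  Base: filing + 21 years → 16 August 2019.
  Clinical Review Extension: 409 days (within the 1610-day cap) → +409 days → 28 September 2020.
  Processing Delay Credit: +88 days → 25 December 2020.
  Applicant Delay Offset: −326 days → 3 February 2020.
Terminal disclaimer: SV-749867 expires on the earlier of 6 February 2022 and 3 February 2020.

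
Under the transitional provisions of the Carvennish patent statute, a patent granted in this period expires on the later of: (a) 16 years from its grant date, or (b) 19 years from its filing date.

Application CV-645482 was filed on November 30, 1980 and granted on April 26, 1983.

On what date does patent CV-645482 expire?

(a) grant + 16 years → 26 April 1999.
(b) filing + 19 years → 30 November 1999.
Later of the two: 30 November 1999.

1999-11-30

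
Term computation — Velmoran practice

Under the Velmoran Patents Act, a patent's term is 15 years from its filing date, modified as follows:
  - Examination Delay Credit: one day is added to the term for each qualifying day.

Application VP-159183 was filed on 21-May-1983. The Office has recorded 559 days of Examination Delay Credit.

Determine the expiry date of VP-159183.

Base term: filing date + 15 years → 21 May 1998.
Examination Delay Credit: +559 days → 1 December 1999.

1999-12-01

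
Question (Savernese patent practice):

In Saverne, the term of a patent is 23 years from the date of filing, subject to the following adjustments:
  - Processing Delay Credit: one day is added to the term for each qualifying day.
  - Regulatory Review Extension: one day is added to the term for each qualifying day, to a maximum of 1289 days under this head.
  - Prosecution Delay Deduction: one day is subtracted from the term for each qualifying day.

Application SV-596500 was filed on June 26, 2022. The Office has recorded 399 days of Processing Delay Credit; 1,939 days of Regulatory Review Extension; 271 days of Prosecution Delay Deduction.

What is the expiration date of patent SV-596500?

Base term: filing date + 23 years → 26 June 2045.
Processing Delay Credit: +399 days → 30 July 2046.
Regulatory Review Extension: 1939 days claimed exceeds the 1289-day cap, so +1289 days → 8 February 2050.
Prosecution Delay Deduction: −271 days → 13 May 2049.

2049-05-13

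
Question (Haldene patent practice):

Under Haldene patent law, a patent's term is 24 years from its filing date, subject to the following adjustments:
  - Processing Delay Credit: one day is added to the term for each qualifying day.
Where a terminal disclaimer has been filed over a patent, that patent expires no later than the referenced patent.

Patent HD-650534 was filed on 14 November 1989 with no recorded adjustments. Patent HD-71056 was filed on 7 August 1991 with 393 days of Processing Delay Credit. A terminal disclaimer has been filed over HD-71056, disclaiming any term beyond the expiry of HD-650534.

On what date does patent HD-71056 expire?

Natural term of HD-71056:
  Base: filing + 24 years → 7 August 2015.
  Processing Delay Credit: +393 days → 3 September 2016.
Expiry of referenced patent HD-650534:
  Base: filing + 24 years → 14 November 2013.
Terminal disclaimer: HD-71056 expires on the earlier of 3 September 2016 and 14 November 2013.

November 14, 2013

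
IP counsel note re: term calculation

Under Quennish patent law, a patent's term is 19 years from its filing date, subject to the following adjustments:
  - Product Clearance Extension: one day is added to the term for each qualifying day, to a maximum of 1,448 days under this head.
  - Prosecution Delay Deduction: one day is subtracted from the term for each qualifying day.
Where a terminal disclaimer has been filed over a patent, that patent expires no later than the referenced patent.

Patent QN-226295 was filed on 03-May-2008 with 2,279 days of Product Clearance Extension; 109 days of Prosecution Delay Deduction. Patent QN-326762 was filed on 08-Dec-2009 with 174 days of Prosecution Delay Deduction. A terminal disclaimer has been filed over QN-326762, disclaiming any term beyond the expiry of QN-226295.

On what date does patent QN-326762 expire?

Natural term of QN-326762:
  Base: filing + 19 years → 8 December 2028.
  Prosecution Delay Deduction: −174 days → 17 June 2028.
Expiry of referenced patent QN-226295:
  Base: filing + 19 years → 3 May 2027.
  Product Clearance Extension: 2279 days claimed exceeds the 1448-day cap, so +1448 days → 20 April 2031.
  Prosecution Delay Deduction: −109 days → 1 January 2031.
Terminal disclaimer: QN-326762 expires on the earlier of 17 June 2028 and 1 January 2031.

June 17, 2028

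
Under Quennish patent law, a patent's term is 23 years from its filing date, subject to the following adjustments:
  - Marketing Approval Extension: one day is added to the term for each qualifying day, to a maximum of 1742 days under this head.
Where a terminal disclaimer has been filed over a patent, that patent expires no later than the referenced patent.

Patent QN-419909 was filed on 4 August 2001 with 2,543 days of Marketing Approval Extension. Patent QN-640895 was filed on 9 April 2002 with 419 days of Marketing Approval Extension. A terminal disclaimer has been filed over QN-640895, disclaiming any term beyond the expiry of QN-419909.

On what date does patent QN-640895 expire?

2026-06-02

Natural term of QN-640895:
  Base: filing + 23 years → 9 April 2025.
  Marketing Approval Extension: 419 days (within the 1742-day cap) → +419 days → 2 June 2026.
Expiry of referenced patent QN-419909:
  Base: filing + 23 years → 4 August 2024.
  Marketing Approval Extension: 2543 days claimed exceeds the 1742-day cap, so +1742 days → 12 May 2029.
Terminal disclaimer: QN-640895 expires on the earlier of 2 June 2026 and 12 May 2029.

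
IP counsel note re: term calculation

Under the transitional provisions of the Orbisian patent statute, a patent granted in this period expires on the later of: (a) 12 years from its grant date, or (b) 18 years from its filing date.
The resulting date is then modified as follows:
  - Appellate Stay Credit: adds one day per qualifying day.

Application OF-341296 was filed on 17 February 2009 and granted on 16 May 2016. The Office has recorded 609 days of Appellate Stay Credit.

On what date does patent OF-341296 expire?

(a) grant + 12 years → 16 May 2028.
(b) filing + 18 years → 17 February 2027.
Later of the two: 16 May 2028.
Appellate Stay Credit: +609 days → 15 January 2030.

2030-01-15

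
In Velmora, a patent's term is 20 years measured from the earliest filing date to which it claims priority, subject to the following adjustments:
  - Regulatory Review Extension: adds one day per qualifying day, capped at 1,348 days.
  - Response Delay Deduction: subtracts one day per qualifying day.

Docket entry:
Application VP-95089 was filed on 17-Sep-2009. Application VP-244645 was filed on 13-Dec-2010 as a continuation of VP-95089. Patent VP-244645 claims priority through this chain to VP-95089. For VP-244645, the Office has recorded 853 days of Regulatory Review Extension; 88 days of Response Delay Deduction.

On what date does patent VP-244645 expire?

2031-10-22

Earliest priority filing: 17 September 2009.
Base term: 17 September 2009 + 20 years → 17 September 2029.
Regulatory Review Extension: 853 days (within the 1348-day cap) → +853 days → 18 January 2032.
Response Delay Deduction: −88 days → 22 October 2031.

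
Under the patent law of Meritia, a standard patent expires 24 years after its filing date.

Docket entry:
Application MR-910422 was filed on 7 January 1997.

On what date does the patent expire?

Filing date + 24 years → 7 January 2021.

2021-01-07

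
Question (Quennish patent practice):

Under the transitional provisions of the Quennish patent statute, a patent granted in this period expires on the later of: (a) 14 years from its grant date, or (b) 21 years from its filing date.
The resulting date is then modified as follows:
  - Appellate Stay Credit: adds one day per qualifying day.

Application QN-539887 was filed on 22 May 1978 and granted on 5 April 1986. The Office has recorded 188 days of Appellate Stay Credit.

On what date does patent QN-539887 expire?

(a) grant + 14 years → 5 April 2000.
(b) filing + 21 years → 22 May 1999.
Later of the two: 5 April 2000.
Appellate Stay Credit: +188 days → 10 October 2000.

October 10, 2000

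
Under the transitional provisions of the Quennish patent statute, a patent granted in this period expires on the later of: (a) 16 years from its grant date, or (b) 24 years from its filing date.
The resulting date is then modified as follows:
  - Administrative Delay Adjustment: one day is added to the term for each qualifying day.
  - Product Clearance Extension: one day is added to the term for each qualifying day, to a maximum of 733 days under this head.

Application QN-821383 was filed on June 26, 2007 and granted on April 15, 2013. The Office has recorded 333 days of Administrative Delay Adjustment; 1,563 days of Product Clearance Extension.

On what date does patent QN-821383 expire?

May 27, 2034

(a) grant + 16 years → 15 April 2029.
(b) filing + 24 years → 26 June 2031.
Later of the two: 26 June 2031.
Administrative Delay Adjustment: +333 days → 24 May 2032.
Product Clearance Extension: 1563 days claimed exceeds the 733-day cap, so +733 days → 27 May 2034.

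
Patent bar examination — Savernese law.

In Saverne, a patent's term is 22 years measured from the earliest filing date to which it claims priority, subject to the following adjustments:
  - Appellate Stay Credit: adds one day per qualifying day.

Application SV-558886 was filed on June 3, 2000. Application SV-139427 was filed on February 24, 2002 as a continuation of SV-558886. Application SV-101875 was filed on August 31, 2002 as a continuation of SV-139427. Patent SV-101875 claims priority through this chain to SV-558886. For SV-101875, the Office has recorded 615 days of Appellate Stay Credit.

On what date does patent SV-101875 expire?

2024-02-08

Earliest priority filing: 3 June 2000.
Base term: 3 June 2000 + 22 years → 3 June 2022.
Appellate Stay Credit: +615 days → 8 February 2024.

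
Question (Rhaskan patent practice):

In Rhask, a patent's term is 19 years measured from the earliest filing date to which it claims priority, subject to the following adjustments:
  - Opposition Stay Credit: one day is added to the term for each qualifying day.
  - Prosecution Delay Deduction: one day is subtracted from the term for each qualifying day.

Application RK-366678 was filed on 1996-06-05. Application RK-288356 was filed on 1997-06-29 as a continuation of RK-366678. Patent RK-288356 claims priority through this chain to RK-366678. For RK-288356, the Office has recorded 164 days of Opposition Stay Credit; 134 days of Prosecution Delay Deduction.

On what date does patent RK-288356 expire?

July 5, 2015

Earliest priority filing: 5 June 1996.
Base term: 5 June 1996 + 19 years → 5 June 2015.
Opposition Stay Credit: +164 days → 16 November 2015.
Prosecution Delay Deduction: −134 days → 5 July 2015.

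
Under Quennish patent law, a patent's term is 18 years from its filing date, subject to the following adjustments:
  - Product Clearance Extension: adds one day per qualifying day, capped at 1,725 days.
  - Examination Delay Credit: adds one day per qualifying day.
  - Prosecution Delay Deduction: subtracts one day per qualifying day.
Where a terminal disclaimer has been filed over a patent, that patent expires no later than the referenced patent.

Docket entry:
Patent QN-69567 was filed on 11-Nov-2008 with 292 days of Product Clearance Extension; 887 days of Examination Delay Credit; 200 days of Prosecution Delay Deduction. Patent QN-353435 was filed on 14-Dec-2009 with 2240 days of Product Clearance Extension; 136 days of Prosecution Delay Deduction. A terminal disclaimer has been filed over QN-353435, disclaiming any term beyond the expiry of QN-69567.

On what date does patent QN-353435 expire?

Natural term of QN-353435:
  Base: filing + 18 years → 14 December 2027.
  Product Clearance Extension: 2240 days claimed exceeds the 1725-day cap, so +1725 days → 3 September 2032.
  Prosecution Delay Deduction: −136 days → 20 April 2032.
Expiry of referenced patent QN-69567:
  Base: filing + 18 years → 11 November 2026.
  Product Clearance Extension: 292 days (within the 1725-day cap) → +292 days → 30 August 2027.
  Examination Delay Credit: +887 days → 2 February 2030.
  Prosecution Delay Deduction: −200 days → 17 July 2029.
Terminal disclaimer: QN-353435 expires on the earlier of 20 April 2032 and 17 July 2029.

2029-07-17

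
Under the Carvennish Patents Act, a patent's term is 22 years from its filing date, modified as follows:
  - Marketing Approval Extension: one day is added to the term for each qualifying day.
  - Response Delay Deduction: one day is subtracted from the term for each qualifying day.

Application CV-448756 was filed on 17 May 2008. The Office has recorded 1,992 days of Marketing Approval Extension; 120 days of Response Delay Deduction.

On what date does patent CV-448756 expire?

Base term: filing date + 22 years → 17 May 2030.
Marketing Approval Extension: +1992 days → 30 October 2035.
Response Delay Deduction: −120 days → 2 July 2035.

2035-07-02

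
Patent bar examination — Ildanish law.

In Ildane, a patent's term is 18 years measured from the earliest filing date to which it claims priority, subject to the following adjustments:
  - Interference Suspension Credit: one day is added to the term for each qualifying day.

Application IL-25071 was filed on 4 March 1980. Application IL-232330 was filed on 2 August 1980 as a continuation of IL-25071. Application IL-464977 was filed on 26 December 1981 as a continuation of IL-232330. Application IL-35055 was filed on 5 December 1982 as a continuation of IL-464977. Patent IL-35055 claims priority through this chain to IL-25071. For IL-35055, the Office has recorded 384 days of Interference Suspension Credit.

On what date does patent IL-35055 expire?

1999-03-23

Earliest priority filing: 4 March 1980.
Base term: 4 March 1980 + 18 years → 4 March 1998.
Interference Suspension Credit: +384 days → 23 March 1999.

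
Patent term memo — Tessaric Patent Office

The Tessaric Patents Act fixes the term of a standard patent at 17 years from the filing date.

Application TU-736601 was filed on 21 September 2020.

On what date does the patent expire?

2037-09-21

Filing date + 17 years → 21 September 2037.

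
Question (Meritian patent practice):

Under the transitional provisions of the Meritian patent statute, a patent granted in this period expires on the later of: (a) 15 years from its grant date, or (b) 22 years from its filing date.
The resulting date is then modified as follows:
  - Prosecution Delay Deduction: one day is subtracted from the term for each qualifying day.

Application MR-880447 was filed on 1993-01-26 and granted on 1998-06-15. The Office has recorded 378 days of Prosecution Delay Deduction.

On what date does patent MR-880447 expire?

(a) grant + 15 years → 15 June 2013.
(b) filing + 22 years → 26 January 2015.
Later of the two: 26 January 2015.
Prosecution Delay Deduction: −378 days → 13 January 2014.

2014-01-13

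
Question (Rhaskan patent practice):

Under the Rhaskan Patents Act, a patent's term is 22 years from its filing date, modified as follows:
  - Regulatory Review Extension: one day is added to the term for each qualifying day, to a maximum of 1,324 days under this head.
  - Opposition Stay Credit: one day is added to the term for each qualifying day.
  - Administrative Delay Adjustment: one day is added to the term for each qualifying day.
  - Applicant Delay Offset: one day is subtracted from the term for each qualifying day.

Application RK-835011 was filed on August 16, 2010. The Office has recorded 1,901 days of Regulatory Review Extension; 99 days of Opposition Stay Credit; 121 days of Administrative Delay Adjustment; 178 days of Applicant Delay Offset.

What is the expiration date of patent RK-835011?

May 13, 2036

Base term: filing date + 22 years → 16 August 2032.
Regulatory Review Extension: 1901 days claimed exceeds the 1324-day cap, so +1324 days → 1 April 2036.
Opposition Stay Credit: +99 days → 9 July 2036.
Administrative Delay Adjustment: +121 days → 7 November 2036.
Applicant Delay Offset: −178 days → 13 May 2036.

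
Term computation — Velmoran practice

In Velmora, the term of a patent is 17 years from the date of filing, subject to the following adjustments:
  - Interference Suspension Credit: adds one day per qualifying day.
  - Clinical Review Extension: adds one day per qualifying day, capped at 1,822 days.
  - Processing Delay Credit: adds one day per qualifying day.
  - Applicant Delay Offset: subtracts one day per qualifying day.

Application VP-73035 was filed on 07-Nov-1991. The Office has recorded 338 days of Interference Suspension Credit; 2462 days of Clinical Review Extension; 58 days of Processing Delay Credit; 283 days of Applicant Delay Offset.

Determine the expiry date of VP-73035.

February 24, 2014

Base term: filing date + 17 years → 7 November 2008.
Interference Suspension Credit: +338 days → 11 October 2009.
Clinical Review Extension: 2462 days claimed exceeds the 1822-day cap, so +1822 days → 7 October 2014.
Processing Delay Credit: +58 days → 4 December 2014.
Applicant Delay Offset: −283 days → 24 February 2014.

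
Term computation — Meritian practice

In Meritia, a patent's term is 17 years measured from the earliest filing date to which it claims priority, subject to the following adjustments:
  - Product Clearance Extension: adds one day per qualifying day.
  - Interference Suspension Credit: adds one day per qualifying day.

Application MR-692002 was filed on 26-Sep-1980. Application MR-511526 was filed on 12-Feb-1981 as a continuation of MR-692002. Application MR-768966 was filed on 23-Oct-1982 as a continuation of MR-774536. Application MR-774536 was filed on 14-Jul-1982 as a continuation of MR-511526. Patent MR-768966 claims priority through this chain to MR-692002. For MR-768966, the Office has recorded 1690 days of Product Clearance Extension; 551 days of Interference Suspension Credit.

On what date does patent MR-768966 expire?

2003-11-15

Earliest priority filing: 26 September 1980.
Base term: 26 September 1980 + 17 years → 26 September 1997.
Product Clearance Extension: +1690 days → 13 May 2002.
Interference Suspension Credit: +551 days → 15 November 2003.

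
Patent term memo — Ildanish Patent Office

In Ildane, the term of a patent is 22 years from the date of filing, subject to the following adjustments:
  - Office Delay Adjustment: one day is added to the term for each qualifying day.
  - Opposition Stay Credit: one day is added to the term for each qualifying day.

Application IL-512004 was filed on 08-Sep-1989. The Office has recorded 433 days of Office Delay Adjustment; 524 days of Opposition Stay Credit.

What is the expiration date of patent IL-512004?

2014-04-22

Base term: filing date + 22 years → 8 September 2011.
Office Delay Adjustment: +433 days → 14 November 2012.
Opposition Stay Credit: +524 days → 22 April 2014.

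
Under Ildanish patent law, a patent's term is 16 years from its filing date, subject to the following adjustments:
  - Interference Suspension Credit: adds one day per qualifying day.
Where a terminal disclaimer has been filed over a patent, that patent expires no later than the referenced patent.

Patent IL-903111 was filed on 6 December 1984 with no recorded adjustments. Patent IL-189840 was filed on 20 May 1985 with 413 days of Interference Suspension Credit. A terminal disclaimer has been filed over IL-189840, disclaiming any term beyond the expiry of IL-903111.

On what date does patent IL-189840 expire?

Natural term of IL-189840:
  Base: filing + 16 years → 20 May 2001.
  Interference Suspension Credit: +413 days → 7 July 2002.
Expiry of referenced patent IL-903111:
  Base: filing + 16 years → 6 December 2000.
Terminal disclaimer: IL-189840 expires on the earlier of 7 July 2002 and 6 December 2000.

2000-12-06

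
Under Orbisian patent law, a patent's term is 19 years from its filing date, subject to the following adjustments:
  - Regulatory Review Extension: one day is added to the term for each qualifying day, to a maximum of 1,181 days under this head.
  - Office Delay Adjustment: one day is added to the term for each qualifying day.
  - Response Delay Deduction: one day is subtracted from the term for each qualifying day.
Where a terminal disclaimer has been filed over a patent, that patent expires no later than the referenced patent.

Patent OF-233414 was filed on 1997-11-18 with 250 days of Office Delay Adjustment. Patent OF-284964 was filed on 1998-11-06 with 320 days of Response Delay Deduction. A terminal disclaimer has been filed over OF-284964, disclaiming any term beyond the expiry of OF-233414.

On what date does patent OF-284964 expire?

December 21, 2016

Natural term of OF-284964:
  Base: filing + 19 years → 6 November 2017.
  Response Delay Deduction: −320 days → 21 December 2016.
Expiry of referenced patent OF-233414:
  Base: filing + 19 years → 18 November 2016.
  Office Delay Adjustment: +250 days → 26 July 2017.
Terminal disclaimer: OF-284964 expires on the earlier of 21 December 2016 and 26 July 2017.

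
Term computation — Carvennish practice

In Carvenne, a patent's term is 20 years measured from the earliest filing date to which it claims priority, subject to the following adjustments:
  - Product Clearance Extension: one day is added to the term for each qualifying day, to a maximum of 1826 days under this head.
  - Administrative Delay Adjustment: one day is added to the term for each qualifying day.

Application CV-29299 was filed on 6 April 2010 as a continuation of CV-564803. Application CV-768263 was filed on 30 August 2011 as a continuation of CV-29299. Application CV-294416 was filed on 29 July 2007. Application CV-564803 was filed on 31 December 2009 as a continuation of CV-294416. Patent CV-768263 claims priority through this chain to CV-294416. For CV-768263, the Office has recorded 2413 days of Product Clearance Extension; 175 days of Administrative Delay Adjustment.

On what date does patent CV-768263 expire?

Earliest priority filing: 29 July 2007.
Base term: 29 July 2007 + 20 years → 29 July 2027.
Product Clearance Extension: 2413 days claimed exceeds the 1826-day cap, so +1826 days → 28 July 2032.
Administrative Delay Adjustment: +175 days → 19 January 2033.

January 19, 2033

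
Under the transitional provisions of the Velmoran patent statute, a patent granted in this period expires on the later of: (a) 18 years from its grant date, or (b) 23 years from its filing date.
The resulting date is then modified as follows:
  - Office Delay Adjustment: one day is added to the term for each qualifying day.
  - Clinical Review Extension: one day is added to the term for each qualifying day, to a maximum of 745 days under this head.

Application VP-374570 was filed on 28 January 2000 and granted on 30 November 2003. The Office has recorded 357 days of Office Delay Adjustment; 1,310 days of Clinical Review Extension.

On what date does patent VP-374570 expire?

February 3, 2026

(a) grant + 18 years → 30 November 2021.
(b) filing + 23 years → 28 January 2023.
Later of the two: 28 January 2023.
Office Delay Adjustment: +357 days → 20 January 2024.
Clinical Review Extension: 1310 days claimed exceeds the 745-day cap, so +745 days → 3 February 2026.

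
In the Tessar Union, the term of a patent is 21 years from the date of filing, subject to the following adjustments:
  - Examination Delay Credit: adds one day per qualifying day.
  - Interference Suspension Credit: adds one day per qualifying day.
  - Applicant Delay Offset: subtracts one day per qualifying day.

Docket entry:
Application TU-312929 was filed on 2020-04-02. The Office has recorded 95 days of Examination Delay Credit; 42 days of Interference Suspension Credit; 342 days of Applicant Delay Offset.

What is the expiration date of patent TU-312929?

Base term: filing date + 21 years → 2 April 2041.
Examination Delay Credit: +95 days → 6 July 2041.
Interference Suspension Credit: +42 days → 17 August 2041.
Applicant Delay Offset: −342 days → 9 September 2040.

September 9, 2040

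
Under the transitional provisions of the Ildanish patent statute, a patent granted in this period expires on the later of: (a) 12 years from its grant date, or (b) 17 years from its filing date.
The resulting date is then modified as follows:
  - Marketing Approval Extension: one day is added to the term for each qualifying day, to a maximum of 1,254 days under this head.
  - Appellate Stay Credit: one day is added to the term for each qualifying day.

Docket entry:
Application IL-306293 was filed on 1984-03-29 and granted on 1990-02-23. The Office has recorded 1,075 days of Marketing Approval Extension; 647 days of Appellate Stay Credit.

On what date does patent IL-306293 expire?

2006-11-11

(a) grant + 12 years → 23 February 2002.
(b) filing + 17 years → 29 March 2001.
Later of the two: 23 February 2002.
Marketing Approval Extension: 1075 days (within the 1254-day cap) → +1075 days → 2 February 2005.
Appellate Stay Credit: +647 days → 11 November 2006.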